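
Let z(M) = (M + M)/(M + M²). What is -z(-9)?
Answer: ¼ ≈ 0.25000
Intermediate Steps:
z(M) = 2*M/(M + M²) (z(M) = (2*M)/(M + M²) = 2*M/(M + M²))
-z(-9) = -2/(1 - 9) = -2/(-8) = -2*(-1)/8 = -1*(-¼) = ¼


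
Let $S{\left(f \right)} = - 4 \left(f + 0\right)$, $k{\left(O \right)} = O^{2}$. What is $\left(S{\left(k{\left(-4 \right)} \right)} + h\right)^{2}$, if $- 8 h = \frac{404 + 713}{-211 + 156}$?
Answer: $\frac{731323849}{193600} \approx 3777.5$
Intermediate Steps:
$S{\left(f \right)} = - 4 f$
$h = \frac{1117}{440}$ ($h = - \frac{\left(404 + 713\right) \frac{1}{-211 + 156}}{8} = - \frac{1117 \frac{1}{-55}}{8} = - \frac{1117 \left(- \frac{1}{55}\right)}{8} = \left(- \frac{1}{8}\right) \left(- \frac{1117}{55}\right) = \frac{1117}{440} \approx 2.5386$)
$\left(S{\left(k{\left(-4 \right)} \right)} + h\right)^{2} = \left(- 4 \left(-4\right)^{2} + \frac{1117}{440}\right)^{2} = \left(\left(-4\right) 16 + \frac{1117}{440}\right)^{2} = \left(-64 + \frac{1117}{440}\right)^{2} = \left(- \frac{27043}{440}\right)^{2} = \frac{731323849}{193600}$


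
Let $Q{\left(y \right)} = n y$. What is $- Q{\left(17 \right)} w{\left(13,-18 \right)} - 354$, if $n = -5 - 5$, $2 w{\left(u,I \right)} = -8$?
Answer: $-1034$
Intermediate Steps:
$w{\left(u,I \right)} = -4$ ($w{\left(u,I \right)} = \frac{1}{2} \left(-8\right) = -4$)
$n = -10$
$Q{\left(y \right)} = - 10 y$
$- Q{\left(17 \right)} w{\left(13,-18 \right)} - 354 = - \left(-10\right) 17 \left(-4\right) - 354 = \left(-1\right) \left(-170\right) \left(-4\right) - 354 = 170 \left(-4\right) - 354 = -680 - 354 = -1034$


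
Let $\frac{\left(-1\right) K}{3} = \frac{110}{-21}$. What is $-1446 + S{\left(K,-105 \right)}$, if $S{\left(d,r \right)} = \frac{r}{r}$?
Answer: $-1445$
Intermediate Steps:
$K = \frac{110}{7}$ ($K = - 3 \frac{110}{-21} = - 3 \cdot 110 \left(- \frac{1}{21}\right) = \left(-3\right) \left(- \frac{110}{21}\right) = \frac{110}{7} \approx 15.714$)
$S{\left(d,r \right)} = 1$
$-1446 + S{\left(K,-105 \right)} = -1446 + 1 = -1445$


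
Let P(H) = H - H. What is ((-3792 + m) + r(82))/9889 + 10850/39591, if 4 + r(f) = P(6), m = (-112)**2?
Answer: 453637718/391515399 ≈ 1.1587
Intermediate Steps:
m = 12544
P(H) = 0
r(f) = -4 (r(f) = -4 + 0 = -4)
((-3792 + m) + r(82))/9889 + 10850/39591 = ((-3792 + 12544) - 4)/9889 + 10850/39591 = (8752 - 4)*(1/9889) + 10850*(1/39591) = 8748*(1/9889) + 10850/39591 = 8748/9889 + 10850/39591 = 453637718/391515399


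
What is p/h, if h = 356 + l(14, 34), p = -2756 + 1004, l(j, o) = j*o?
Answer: -219/104 ≈ -2.1058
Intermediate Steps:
p = -1752
h = 832 (h = 356 + 14*34 = 356 + 476 = 832)
p/h = -1752/832 = -1752*1/832 = -219/104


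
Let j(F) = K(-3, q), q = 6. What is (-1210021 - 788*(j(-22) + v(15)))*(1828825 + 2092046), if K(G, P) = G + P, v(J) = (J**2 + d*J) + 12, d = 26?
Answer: -6690813447531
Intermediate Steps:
v(J) = 12 + J**2 + 26*J (v(J) = (J**2 + 26*J) + 12 = 12 + J**2 + 26*J)
j(F) = 3 (j(F) = -3 + 6 = 3)
(-1210021 - 788*(j(-22) + v(15)))*(1828825 + 2092046) = (-1210021 - 788*(3 + (12 + 15**2 + 26*15)))*(1828825 + 2092046) = (-1210021 - 788*(3 + (12 + 225 + 390)))*3920871 = (-1210021 - 788*(3 + 627))*3920871 = (-1210021 - 788*630)*3920871 = (-1210021 - 496440)*3920871 = -1706461*3920871 = -6690813447531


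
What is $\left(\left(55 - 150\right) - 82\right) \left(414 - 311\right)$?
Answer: $-18231$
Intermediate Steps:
$\left(\left(55 - 150\right) - 82\right) \left(414 - 311\right) = \left(-95 - 82\right) 103 = \left(-177\right) 103 = -18231$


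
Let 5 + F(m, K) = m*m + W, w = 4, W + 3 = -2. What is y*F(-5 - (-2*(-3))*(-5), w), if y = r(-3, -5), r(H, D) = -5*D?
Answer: 15375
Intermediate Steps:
W = -5 (W = -3 - 2 = -5)
F(m, K) = -10 + m² (F(m, K) = -5 + (m*m - 5) = -5 + (m² - 5) = -5 + (-5 + m²) = -10 + m²)
y = 25 (y = -5*(-5) = 25)
y*F(-5 - (-2*(-3))*(-5), w) = 25*(-10 + (-5 - (-2*(-3))*(-5))²) = 25*(-10 + (-5 - 6*(-5))²) = 25*(-10 + (-5 - 1*(-30))²) = 25*(-10 + (-5 + 30)²) = 25*(-10 + 25²) = 25*(-10 + 625) = 25*615 = 15375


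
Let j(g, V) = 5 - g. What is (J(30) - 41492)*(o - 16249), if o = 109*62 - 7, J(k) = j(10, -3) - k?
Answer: 394423446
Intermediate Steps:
J(k) = -5 - k (J(k) = (5 - 1*10) - k = (5 - 10) - k = -5 - k)
o = 6751 (o = 6758 - 7 = 6751)
(J(30) - 41492)*(o - 16249) = ((-5 - 1*30) - 41492)*(6751 - 16249) = ((-5 - 30) - 41492)*(-9498) = (-35 - 41492)*(-9498) = -41527*(-9498) = 394423446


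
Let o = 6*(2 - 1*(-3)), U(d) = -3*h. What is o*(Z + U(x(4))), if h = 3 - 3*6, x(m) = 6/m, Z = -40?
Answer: 150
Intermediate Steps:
h = -15 (h = 3 - 18 = -15)
U(d) = 45 (U(d) = -3*(-15) = 45)
o = 30 (o = 6*(2 + 3) = 6*5 = 30)
o*(Z + U(x(4))) = 30*(-40 + 45) = 30*5 = 150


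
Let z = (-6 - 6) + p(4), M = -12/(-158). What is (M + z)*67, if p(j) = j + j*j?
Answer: 42746/79 ≈ 541.09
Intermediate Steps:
p(j) = j + j²
M = 6/79 (M = -12*(-1/158) = 6/79 ≈ 0.075949)
z = 8 (z = (-6 - 6) + 4*(1 + 4) = -12 + 4*5 = -12 + 20 = 8)
(M + z)*67 = (6/79 + 8)*67 = (638/79)*67 = 42746/79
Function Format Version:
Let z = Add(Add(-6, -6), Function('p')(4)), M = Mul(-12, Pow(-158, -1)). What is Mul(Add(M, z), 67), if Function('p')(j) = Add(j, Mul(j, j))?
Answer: Rational(42746, 79) ≈ 541.09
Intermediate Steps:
Function('p')(j) = Add(j, Pow(j, 2))
M = Rational(6, 79) (M = Mul(-12, Rational(-1, 158)) = Rational(6, 79) ≈ 0.075949)
z = 8 (z = Add(Add(-6, -6), Mul(4, Add(1, 4))) = Add(-12, Mul(4, 5)) = Add(-12, 20) = 8)
Mul(Add(M, z), 67) = Mul(Add(Rational(6, 79), 8), 67) = Mul(Rational(638, 79), 67) = Rational(42746, 79)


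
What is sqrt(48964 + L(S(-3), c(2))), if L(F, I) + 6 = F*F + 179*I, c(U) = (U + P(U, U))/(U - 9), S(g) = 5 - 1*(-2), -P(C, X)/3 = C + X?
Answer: sqrt(2413873)/7 ≈ 221.95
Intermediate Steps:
P(C, X) = -3*C - 3*X (P(C, X) = -3*(C + X) = -3*C - 3*X)
S(g) = 7 (S(g) = 5 + 2 = 7)
c(U) = -5*U/(-9 + U) (c(U) = (U + (-3*U - 3*U))/(U - 9) = (U - 6*U)/(-9 + U) = (-5*U)/(-9 + U) = -5*U/(-9 + U))
L(F, I) = -6 + F**2 + 179*I (L(F, I) = -6 + (F*F + 179*I) = -6 + (F**2 + 179*I) = -6 + F**2 + 179*I)
sqrt(48964 + L(S(-3), c(2))) = sqrt(48964 + (-6 + 7**2 + 179*(-5*2/(-9 + 2)))) = sqrt(48964 + (-6 + 49 + 179*(-5*2/(-7)))) = sqrt(48964 + (-6 + 49 + 179*(-5*2*(-1/7)))) = sqrt(48964 + (-6 + 49 + 179*(10/7))) = sqrt(48964 + (-6 + 49 + 1790/7)) = sqrt(48964 + 2091/7) = sqrt(344839/7) = sqrt(2413873)/7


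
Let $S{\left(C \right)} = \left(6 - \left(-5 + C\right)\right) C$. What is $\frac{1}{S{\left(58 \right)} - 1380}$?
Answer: $- \frac{1}{4106} \approx -0.00024355$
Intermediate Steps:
$S{\left(C \right)} = C \left(11 - C\right)$ ($S{\left(C \right)} = \left(11 - C\right) C = C \left(11 - C\right)$)
$\frac{1}{S{\left(58 \right)} - 1380} = \frac{1}{58 \left(11 - 58\right) - 1380} = \frac{1}{58 \left(-47\right) - 1380} = \frac{1}{-2726 - 1380} = \frac{1}{-4106} = - \frac{1}{4106}$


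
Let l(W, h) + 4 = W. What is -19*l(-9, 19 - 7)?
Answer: 247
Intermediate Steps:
l(W, h) = -4 + W
-19*l(-9, 19 - 7) = -19*(-4 - 9) = -19*(-13) = 247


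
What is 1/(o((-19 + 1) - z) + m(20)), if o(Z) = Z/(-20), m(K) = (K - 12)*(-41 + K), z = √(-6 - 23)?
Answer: -66840/11168993 - 20*I*√29/11168993 ≈ -0.0059844 - 9.6431e-6*I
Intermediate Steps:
z = I*√29 (z = √(-29) = I*√29 ≈ 5.3852*I)
m(K) = (-41 + K)*(-12 + K) (m(K) = (-12 + K)*(-41 + K) = (-41 + K)*(-12 + K))
o(Z) = -Z/20 (o(Z) = Z*(-1/20) = -Z/20)
1/(o((-19 + 1) - z) + m(20)) = 1/(-((-19 + 1) - I*√29)/20 + (492 + 20² - 53*20)) = 1/(-(-18 - I*√29)/20 + (492 + 400 - 1060)) = 1/((9/10 + I*√29/20) - 168) = 1/(-1671/10 + I*√29/20)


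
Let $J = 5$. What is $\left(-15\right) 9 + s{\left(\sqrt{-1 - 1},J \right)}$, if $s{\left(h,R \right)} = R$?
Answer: $-130$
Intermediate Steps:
$\left(-15\right) 9 + s{\left(\sqrt{-1 - 1},J \right)} = \left(-15\right) 9 + 5 = -135 + 5 = -130$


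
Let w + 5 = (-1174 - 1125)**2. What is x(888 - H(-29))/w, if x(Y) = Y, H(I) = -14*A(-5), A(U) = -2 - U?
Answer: 465/2642698 ≈ 0.00017596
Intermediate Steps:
H(I) = -42 (H(I) = -14*(-2 - 1*(-5)) = -14*(-2 + 5) = -14*3 = -42)
w = 5285396 (w = -5 + (-1174 - 1125)**2 = -5 + (-2299)**2 = -5 + 5285401 = 5285396)
x(888 - H(-29))/w = (888 - 1*(-42))/5285396 = (888 + 42)*(1/5285396) = 930*(1/5285396) = 465/2642698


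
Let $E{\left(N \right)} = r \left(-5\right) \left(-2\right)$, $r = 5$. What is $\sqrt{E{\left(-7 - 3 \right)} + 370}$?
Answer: $2 \sqrt{105} \approx 20.494$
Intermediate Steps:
$E{\left(N \right)} = 50$ ($E{\left(N \right)} = 5 \left(-5\right) \left(-2\right) = \left(-25\right) \left(-2\right) = 50$)
$\sqrt{E{\left(-7 - 3 \right)} + 370} = \sqrt{50 + 370} = \sqrt{420} = 2 \sqrt{105}$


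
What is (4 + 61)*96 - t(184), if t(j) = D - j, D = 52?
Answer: 6372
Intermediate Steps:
t(j) = 52 - j
(4 + 61)*96 - t(184) = (4 + 61)*96 - (52 - 1*184) = 65*96 - (52 - 184) = 6240 - 1*(-132) = 6240 + 132 = 6372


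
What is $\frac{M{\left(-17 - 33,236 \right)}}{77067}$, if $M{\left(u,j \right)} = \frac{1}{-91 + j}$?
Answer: $\frac{1}{11174715} \approx 8.9488 \cdot 10^{-8}$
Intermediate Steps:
$\frac{M{\left(-17 - 33,236 \right)}}{77067} = \frac{1}{\left(-91 + 236\right) 77067} = \frac{1}{145} \cdot \frac{1}{77067} = \frac{1}{11174715}$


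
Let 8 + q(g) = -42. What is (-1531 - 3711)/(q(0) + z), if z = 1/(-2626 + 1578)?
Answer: 5493616/52401 ≈ 104.84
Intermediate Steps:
q(g) = -50 (q(g) = -8 - 42 = -50)
z = -1/1048 (z = 1/(-1048) = -1/1048 ≈ -0.00095420)
(-1531 - 3711)/(q(0) + z) = (-1531 - 3711)/(-50 - 1/1048) = -5242/(-52401/1048) = -5242*(-1048/52401) = 5493616/52401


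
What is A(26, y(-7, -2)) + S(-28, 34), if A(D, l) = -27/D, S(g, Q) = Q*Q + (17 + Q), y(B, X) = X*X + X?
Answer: 31355/26 ≈ 1206.0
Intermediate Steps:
y(B, X) = X + X**2 (y(B, X) = X**2 + X = X + X**2)
S(g, Q) = 17 + Q + Q**2 (S(g, Q) = Q**2 + (17 + Q) = 17 + Q + Q**2)
A(26, y(-7, -2)) + S(-28, 34) = -27/26 + (17 + 34 + 34**2) = -27*1/26 + (17 + 34 + 1156) = -27/26 + 1207 = 31355/26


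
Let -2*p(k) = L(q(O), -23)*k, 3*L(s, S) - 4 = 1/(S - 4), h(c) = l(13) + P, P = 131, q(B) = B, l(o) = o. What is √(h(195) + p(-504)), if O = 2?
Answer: 2*√1073/3 ≈ 21.838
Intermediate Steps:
h(c) = 144 (h(c) = 13 + 131 = 144)
L(s, S) = 4/3 + 1/(3*(-4 + S)) (L(s, S) = 4/3 + 1/(3*(S - 4)) = 4/3 + 1/(3*(-4 + S)))
p(k) = -107*k/162 (p(k) = -(-15 + 4*(-23))/(3*(-4 - 23))*k/2 = -(⅓)*(-15 - 92)/(-27)*k/2 = -(⅓)*(-1/27)*(-107)*k/2 = -107*k/162)
√(h(195) + p(-504)) = √(144 - 107/162*(-504)) = √(144 + 2996/9) = √(4292/9) = 2*√1073/3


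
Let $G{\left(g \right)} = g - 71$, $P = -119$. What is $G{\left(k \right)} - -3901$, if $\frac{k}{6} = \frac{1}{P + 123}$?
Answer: $\frac{7663}{2} \approx 3831.5$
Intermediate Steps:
$k = \frac{3}{2}$ ($k = \frac{6}{-119 + 123} = \frac{6}{4} = 6 \cdot \frac{1}{4} = \frac{3}{2} \approx 1.5$)
$G{\left(g \right)} = -71 + g$
$G{\left(k \right)} - -3901 = \left(-71 + \frac{3}{2}\right) - -3901 = - \frac{139}{2} + 3901 = \frac{7663}{2}$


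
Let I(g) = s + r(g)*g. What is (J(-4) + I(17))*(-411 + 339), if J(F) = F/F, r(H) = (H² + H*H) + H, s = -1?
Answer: -728280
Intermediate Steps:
r(H) = H + 2*H² (r(H) = (H² + H²) + H = 2*H² + H = H + 2*H²)
J(F) = 1
I(g) = -1 + g²*(1 + 2*g) (I(g) = -1 + (g*(1 + 2*g))*g = -1 + g²*(1 + 2*g))
(J(-4) + I(17))*(-411 + 339) = (1 + (-1 + 17²*(1 + 2*17)))*(-411 + 339) = (1 + (-1 + 289*(1 + 34)))*(-72) = (1 + (-1 + 289*35))*(-72) = (1 + (-1 + 10115))*(-72) = (1 + 10114)*(-72) = 10115*(-72) = -728280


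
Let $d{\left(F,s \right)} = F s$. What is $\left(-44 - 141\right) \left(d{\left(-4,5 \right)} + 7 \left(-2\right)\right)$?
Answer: $6290$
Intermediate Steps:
$\left(-44 - 141\right) \left(d{\left(-4,5 \right)} + 7 \left(-2\right)\right) = \left(-44 - 141\right) \left(\left(-4\right) 5 + 7 \left(-2\right)\right) = - 185 \left(-20 - 14\right) = \left(-185\right) \left(-34\right) = 6290$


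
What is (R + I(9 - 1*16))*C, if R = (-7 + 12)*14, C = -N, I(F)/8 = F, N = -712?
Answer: 9968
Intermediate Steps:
I(F) = 8*F
C = 712 (C = -1*(-712) = 712)
R = 70 (R = 5*14 = 70)
(R + I(9 - 1*16))*C = (70 + 8*(9 - 1*16))*712 = (70 + 8*(9 - 16))*712 = (70 + 8*(-7))*712 = (70 - 56)*712 = 14*712 = 9968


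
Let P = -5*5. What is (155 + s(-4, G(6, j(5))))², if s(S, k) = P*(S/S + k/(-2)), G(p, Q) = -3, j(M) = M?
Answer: 34225/4 ≈ 8556.3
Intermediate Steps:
P = -25
s(S, k) = -25 + 25*k/2 (s(S, k) = -25*(S/S + k/(-2)) = -25*(1 + k*(-½)) = -25*(1 - k/2) = -25 + 25*k/2)
(155 + s(-4, G(6, j(5))))² = (155 + (-25 + (25/2)*(-3)))² = (155 + (-25 - 75/2))² = (155 - 125/2)² = (185/2)² = 34225/4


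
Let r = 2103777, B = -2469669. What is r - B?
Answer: 4573446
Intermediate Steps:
r - B = 2103777 - 1*(-2469669) = 2103777 + 2469669 = 4573446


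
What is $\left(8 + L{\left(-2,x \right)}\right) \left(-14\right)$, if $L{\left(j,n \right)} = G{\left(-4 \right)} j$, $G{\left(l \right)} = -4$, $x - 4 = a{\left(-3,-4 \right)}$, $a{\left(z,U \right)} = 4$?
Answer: $-224$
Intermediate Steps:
$x = 8$ ($x = 4 + 4 = 8$)
$L{\left(j,n \right)} = - 4 j$
$\left(8 + L{\left(-2,x \right)}\right) \left(-14\right) = \left(8 - -8\right) \left(-14\right) = \left(8 + 8\right) \left(-14\right) = 16 \left(-14\right) = -224$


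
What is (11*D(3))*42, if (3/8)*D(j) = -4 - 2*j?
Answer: -12320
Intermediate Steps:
D(j) = -32/3 - 16*j/3 (D(j) = 8*(-4 - 2*j)/3 = -32/3 - 16*j/3)
(11*D(3))*42 = (11*(-32/3 - 16/3*3))*42 = (11*(-32/3 - 16))*42 = (11*(-80/3))*42 = -880/3*42 = -12320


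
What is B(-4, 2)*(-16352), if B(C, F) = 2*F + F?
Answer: -98112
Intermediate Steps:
B(C, F) = 3*F
B(-4, 2)*(-16352) = (3*2)*(-16352) = 6*(-16352) = -98112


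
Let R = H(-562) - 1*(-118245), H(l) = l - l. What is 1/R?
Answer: 1/118245 ≈ 8.4570e-6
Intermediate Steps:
H(l) = 0
R = 118245 (R = 0 - 1*(-118245) = 0 + 118245 = 118245)
1/R = 1/118245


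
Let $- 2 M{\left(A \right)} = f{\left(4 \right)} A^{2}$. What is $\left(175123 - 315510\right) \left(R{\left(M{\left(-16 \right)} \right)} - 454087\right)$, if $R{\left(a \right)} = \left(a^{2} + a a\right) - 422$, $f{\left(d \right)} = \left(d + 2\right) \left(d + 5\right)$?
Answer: $-13350379590873$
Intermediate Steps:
$f{\left(d \right)} = \left(2 + d\right) \left(5 + d\right)$
$M{\left(A \right)} = - 27 A^{2}$ ($M{\left(A \right)} = - \frac{\left(10 + 4^{2} + 7 \cdot 4\right) A^{2}}{2} = - \frac{\left(10 + 16 + 28\right) A^{2}}{2} = - \frac{54 A^{2}}{2} = - 27 A^{2}$)
$R{\left(a \right)} = -422 + 2 a^{2}$ ($R{\left(a \right)} = \left(a^{2} + a^{2}\right) - 422 = 2 a^{2} - 422 = -422 + 2 a^{2}$)
$\left(175123 - 315510\right) \left(R{\left(M{\left(-16 \right)} \right)} - 454087\right) = \left(175123 - 315510\right) \left(\left(-422 + 2 \left(- 27 \left(-16\right)^{2}\right)^{2}\right) - 454087\right) = - 140387 \left(\left(-422 + 2 \left(\left(-27\right) 256\right)^{2}\right) - 454087\right) = - 140387 \left(\left(-422 + 2 \left(-6912\right)^{2}\right) - 454087\right) = - 140387 \left(\left(-422 + 2 \cdot 47775744\right) - 454087\right) = - 140387 \left(\left(-422 + 95551488\right) - 454087\right) = - 140387 \left(95551066 - 454087\right) = \left(-140387\right) 95096979 = -13350379590873$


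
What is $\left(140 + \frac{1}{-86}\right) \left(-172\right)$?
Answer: $-24078$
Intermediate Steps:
$\left(140 + \frac{1}{-86}\right) \left(-172\right) = \left(140 - \frac{1}{86}\right) \left(-172\right) = \frac{12039}{86} \left(-172\right) = -24078$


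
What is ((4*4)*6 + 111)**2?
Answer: 42849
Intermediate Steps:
((4*4)*6 + 111)**2 = (16*6 + 111)**2 = (96 + 111)**2 = 207**2 = 42849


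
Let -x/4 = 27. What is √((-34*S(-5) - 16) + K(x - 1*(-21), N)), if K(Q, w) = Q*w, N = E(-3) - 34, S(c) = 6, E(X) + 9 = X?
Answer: √3782 ≈ 61.498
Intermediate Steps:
E(X) = -9 + X
x = -108 (x = -4*27 = -108)
N = -46 (N = (-9 - 3) - 34 = -12 - 34 = -46)
√((-34*S(-5) - 16) + K(x - 1*(-21), N)) = √((-34*6 - 16) + (-108 - 1*(-21))*(-46)) = √((-204 - 16) + (-108 + 21)*(-46)) = √(-220 - 87*(-46)) = √(-220 + 4002) = √3782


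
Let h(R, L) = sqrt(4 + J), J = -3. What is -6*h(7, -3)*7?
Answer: -42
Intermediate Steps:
h(R, L) = 1 (h(R, L) = sqrt(4 - 3) = sqrt(1) = 1)
-6*h(7, -3)*7 = -6*1*7 = -6*7 = -42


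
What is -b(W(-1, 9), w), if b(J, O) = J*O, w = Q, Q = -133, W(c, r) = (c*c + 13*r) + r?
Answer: 16891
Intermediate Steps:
W(c, r) = c² + 14*r (W(c, r) = (c² + 13*r) + r = c² + 14*r)
w = -133
-b(W(-1, 9), w) = -((-1)² + 14*9)*(-133) = -(1 + 126)*(-133) = -127*(-133) = -1*(-16891) = 16891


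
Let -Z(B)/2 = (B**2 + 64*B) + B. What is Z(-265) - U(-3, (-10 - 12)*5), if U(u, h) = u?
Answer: -105997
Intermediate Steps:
Z(B) = -130*B - 2*B**2 (Z(B) = -2*((B**2 + 64*B) + B) = -2*(B**2 + 65*B) = -130*B - 2*B**2)
Z(-265) - U(-3, (-10 - 12)*5) = -2*(-265)*(65 - 265) - 1*(-3) = -2*(-265)*(-200) + 3 = -106000 + 3 = -105997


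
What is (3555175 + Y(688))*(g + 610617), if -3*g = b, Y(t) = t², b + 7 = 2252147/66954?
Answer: 494089670950371815/200862 ≈ 2.4598e+12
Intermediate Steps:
b = 1783469/66954 (b = -7 + 2252147/66954 = 1783469/66954 ≈ 26.637)
g = -1783469/200862 (g = -⅓*1783469/66954 = -1783469/200862 ≈ -8.8791)
(3555175 + Y(688))*(g + 610617) = (3555175 + 688²)*(-1783469/200862 + 610617) = (3555175 + 473344)*(122647968385/200862) = 4028519*(122647968385/200862) = 494089670950371815/200862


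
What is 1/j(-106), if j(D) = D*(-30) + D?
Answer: 1/3074 ≈ 0.00032531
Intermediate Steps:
j(D) = -29*D (j(D) = -30*D + D = -29*D)
1/j(-106) = 1/(-29*(-106)) = 1/3074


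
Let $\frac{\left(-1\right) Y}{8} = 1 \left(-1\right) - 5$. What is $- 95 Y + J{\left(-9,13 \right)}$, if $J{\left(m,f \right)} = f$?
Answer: $-4547$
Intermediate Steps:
$Y = 48$ ($Y = - 8 \left(1 \left(-1\right) - 5\right) = - 8 \left(-1 - 5\right) = \left(-8\right) \left(-6\right) = 48$)
$- 95 Y + J{\left(-9,13 \right)} = \left(-95\right) 48 + 13 = -4560 + 13 = -4547$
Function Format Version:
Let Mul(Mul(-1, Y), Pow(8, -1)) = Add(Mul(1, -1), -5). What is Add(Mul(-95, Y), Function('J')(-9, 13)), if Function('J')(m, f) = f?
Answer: -4547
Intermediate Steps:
Y = 48 (Y = Mul(-8, Add(Mul(1, -1), -5)) = Mul(-8, Add(-1, -5)) = Mul(-8, -6) = 48)
Add(Mul(-95, Y), Function('J')(-9, 13)) = Add(Mul(-95, 48), 13) = Add(-4560, 13) = -4547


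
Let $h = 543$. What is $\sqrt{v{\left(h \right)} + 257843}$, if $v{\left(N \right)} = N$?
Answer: $\sqrt{258386} \approx 508.32$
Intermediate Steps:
$\sqrt{v{\left(h \right)} + 257843} = \sqrt{543 + 257843} = \sqrt{258386}$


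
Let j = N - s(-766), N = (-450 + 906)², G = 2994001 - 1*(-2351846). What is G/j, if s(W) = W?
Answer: 411219/16054 ≈ 25.615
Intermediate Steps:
G = 5345847 (G = 2994001 + 2351846 = 5345847)
N = 207936 (N = 456² = 207936)
j = 208702 (j = 207936 - 1*(-766) = 207936 + 766 = 208702)
G/j = 5345847/208702 = 5345847*(1/208702) = 411219/16054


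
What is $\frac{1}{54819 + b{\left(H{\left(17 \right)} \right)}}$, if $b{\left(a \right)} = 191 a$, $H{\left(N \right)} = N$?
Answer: $\frac{1}{58066} \approx 1.7222 \cdot 10^{-5}$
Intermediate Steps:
$\frac{1}{54819 + b{\left(H{\left(17 \right)} \right)}} = \frac{1}{54819 + 191 \cdot 17} = \frac{1}{54819 + 3247} = \frac{1}{58066}$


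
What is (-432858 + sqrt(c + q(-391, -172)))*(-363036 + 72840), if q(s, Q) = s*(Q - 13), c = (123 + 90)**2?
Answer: 125613660168 - 580392*sqrt(29426) ≈ 1.2551e+11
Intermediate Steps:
c = 45369 (c = 213**2 = 45369)
q(s, Q) = s*(-13 + Q)
(-432858 + sqrt(c + q(-391, -172)))*(-363036 + 72840) = (-432858 + sqrt(45369 - 391*(-13 - 172)))*(-363036 + 72840) = (-432858 + sqrt(45369 - 391*(-185)))*(-290196) = (-432858 + sqrt(45369 + 72335))*(-290196) = (-432858 + sqrt(117704))*(-290196) = (-432858 + 2*sqrt(29426))*(-290196) = 125613660168 - 580392*sqrt(29426)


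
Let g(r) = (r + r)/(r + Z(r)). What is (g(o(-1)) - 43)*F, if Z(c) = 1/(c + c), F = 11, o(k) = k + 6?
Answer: -23023/51 ≈ -451.43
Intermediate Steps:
o(k) = 6 + k
Z(c) = 1/(2*c)
g(r) = 2*r/(r + 1/(2*r)) (g(r) = (r + r)/(r + 1/(2*r)) = (2*r)/(r + 1/(2*r)) = 2*r/(r + 1/(2*r)))
(g(o(-1)) - 43)*F = (4*(6 - 1)**2/(1 + 2*(6 - 1)**2) - 43)*11 = (4*5**2/(1 + 2*5**2) - 43)*11 = (4*25/(1 + 2*25) - 43)*11 = (4*25/(1 + 50) - 43)*11 = (4*25/51 - 43)*11 = (4*25*(1/51) - 43)*11 = (100/51 - 43)*11 = -2093/51*11 = -23023/51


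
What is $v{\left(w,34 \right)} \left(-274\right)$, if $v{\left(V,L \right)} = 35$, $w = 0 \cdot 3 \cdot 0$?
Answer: $-9590$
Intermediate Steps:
$w = 0$ ($w = 0 \cdot 0 = 0$)
$v{\left(w,34 \right)} \left(-274\right) = 35 \left(-274\right) = -9590$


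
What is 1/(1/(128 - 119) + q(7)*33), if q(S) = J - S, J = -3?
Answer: -9/2969 ≈ -0.0030313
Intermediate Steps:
q(S) = -3 - S
1/(1/(128 - 119) + q(7)*33) = 1/(1/(128 - 119) + (-3 - 1*7)*33) = 1/(1/9 + (-3 - 7)*33) = 1/(⅑ - 10*33) = 1/(⅑ - 330) = 1/(-2969/9) = -9/2969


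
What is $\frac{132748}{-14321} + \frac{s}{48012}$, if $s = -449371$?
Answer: $- \frac{12808939067}{687579852} \approx -18.629$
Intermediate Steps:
$\frac{132748}{-14321} + \frac{s}{48012} = \frac{132748}{-14321} - \frac{449371}{48012} = 132748 \left(- \frac{1}{14321}\right) - \frac{449371}{48012} = - \frac{132748}{14321} - \frac{449371}{48012} = - \frac{12808939067}{687579852}$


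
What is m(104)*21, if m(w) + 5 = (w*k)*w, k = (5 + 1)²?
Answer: 8176791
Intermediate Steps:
k = 36 (k = 6² = 36)
m(w) = -5 + 36*w² (m(w) = -5 + (w*36)*w = -5 + (36*w)*w = -5 + 36*w²)
m(104)*21 = (-5 + 36*104²)*21 = (-5 + 36*10816)*21 = (-5 + 389376)*21 = 389371*21 = 8176791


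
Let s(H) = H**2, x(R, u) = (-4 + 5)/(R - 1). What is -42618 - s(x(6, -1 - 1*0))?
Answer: -1065451/25 ≈ -42618.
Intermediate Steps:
x(R, u) = 1/(-1 + R)
-42618 - s(x(6, -1 - 1*0)) = -42618 - (1/(-1 + 6))**2 = -42618 - (1/5)**2 = -42618 - 1*1/25 = -42618 - 1/25 = -1065451/25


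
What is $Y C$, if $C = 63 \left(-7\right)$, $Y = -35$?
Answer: $15435$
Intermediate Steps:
$C = -441$
$Y C = \left(-35\right) \left(-441\right) = 15435$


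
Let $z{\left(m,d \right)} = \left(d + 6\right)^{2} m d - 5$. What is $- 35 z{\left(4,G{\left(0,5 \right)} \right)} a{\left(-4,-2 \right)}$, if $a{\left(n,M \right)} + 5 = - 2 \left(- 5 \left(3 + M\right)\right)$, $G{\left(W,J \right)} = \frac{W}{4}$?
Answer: $875$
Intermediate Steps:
$G{\left(W,J \right)} = \frac{W}{4}$ ($G{\left(W,J \right)} = W \frac{1}{4} = \frac{W}{4}$)
$a{\left(n,M \right)} = 25 + 10 M$ ($a{\left(n,M \right)} = -5 - 2 \left(- 5 \left(3 + M\right)\right) = -5 - 2 \left(-15 - 5 M\right) = -5 + \left(30 + 10 M\right) = 25 + 10 M$)
$z{\left(m,d \right)} = -5 + d m \left(6 + d\right)^{2}$ ($z{\left(m,d \right)} = \left(6 + d\right)^{2} m d - 5 = m \left(6 + d\right)^{2} d - 5 = d m \left(6 + d\right)^{2} - 5 = -5 + d m \left(6 + d\right)^{2}$)
$- 35 z{\left(4,G{\left(0,5 \right)} \right)} a{\left(-4,-2 \right)} = - 35 \left(-5 + \frac{1}{4} \cdot 0 \cdot 4 \left(6 + \frac{1}{4} \cdot 0\right)^{2}\right) \left(25 + 10 \left(-2\right)\right) = - 35 \left(-5 + 0 \cdot 4 \left(6 + 0\right)^{2}\right) \left(25 - 20\right) = - 35 \left(-5 + 0 \cdot 4 \cdot 6^{2}\right) 5 = - 35 \left(-5 + 0 \cdot 4 \cdot 36\right) 5 = - 35 \left(-5 + 0\right) 5 = \left(-35\right) \left(-5\right) 5 = 175 \cdot 5 = 875$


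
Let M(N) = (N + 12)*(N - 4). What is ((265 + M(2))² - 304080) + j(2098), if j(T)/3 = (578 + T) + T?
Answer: -233589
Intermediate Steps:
M(N) = (-4 + N)*(12 + N) (M(N) = (12 + N)*(-4 + N) = (-4 + N)*(12 + N))
j(T) = 1734 + 6*T (j(T) = 3*((578 + T) + T) = 3*(578 + 2*T) = 1734 + 6*T)
((265 + M(2))² - 304080) + j(2098) = ((265 + (-48 + 2² + 8*2))² - 304080) + (1734 + 6*2098) = ((265 + (-48 + 4 + 16))² - 304080) + (1734 + 12588) = ((265 - 28)² - 304080) + 14322 = (237² - 304080) + 14322 = (56169 - 304080) + 14322 = -247911 + 14322 = -233589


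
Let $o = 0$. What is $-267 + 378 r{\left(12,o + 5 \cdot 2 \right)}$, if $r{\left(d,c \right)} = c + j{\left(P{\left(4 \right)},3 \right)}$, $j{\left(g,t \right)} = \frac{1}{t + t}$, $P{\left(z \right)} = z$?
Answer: $3576$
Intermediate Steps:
$j{\left(g,t \right)} = \frac{1}{2 t}$
$r{\left(d,c \right)} = \frac{1}{6} + c$ ($r{\left(d,c \right)} = c + \frac{1}{2 \cdot 3} = c + \frac{1}{2} \cdot \frac{1}{3} = c + \frac{1}{6} = \frac{1}{6} + c$)
$-267 + 378 r{\left(12,o + 5 \cdot 2 \right)} = -267 + 378 \left(\frac{1}{6} + \left(0 + 5 \cdot 2\right)\right) = -267 + 378 \left(\frac{1}{6} + \left(0 + 10\right)\right) = -267 + 378 \left(\frac{1}{6} + 10\right) = -267 + 378 \cdot \frac{61}{6} = -267 + 3843 = 3576$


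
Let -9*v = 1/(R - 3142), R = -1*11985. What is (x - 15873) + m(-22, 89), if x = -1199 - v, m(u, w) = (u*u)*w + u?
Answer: 3537267425/136143 ≈ 25982.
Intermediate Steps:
R = -11985
m(u, w) = u + w*u**2 (m(u, w) = u**2*w + u = w*u**2 + u = u + w*u**2)
v = 1/136143 (v = -1/(9*(-11985 - 3142)) = -1/9/(-15127) = -1/9*(-1/15127) = 1/136143 ≈ 7.3452e-6)
x = -163235458/136143 (x = -1199 - 1*1/136143 = -1199 - 1/136143 = -163235458/136143 ≈ -1199.0)
(x - 15873) + m(-22, 89) = (-163235458/136143 - 15873) - 22*(1 - 22*89) = -2324233297/136143 - 22*(1 - 1958) = -2324233297/136143 - 22*(-1957) = -2324233297/136143 + 43054 = 3537267425/136143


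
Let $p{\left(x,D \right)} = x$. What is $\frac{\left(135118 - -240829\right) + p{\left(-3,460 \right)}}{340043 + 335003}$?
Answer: $\frac{187972}{337523} \approx 0.55692$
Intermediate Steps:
$\frac{\left(135118 - -240829\right) + p{\left(-3,460 \right)}}{340043 + 335003} = \frac{\left(135118 - -240829\right) - 3}{340043 + 335003} = \frac{\left(135118 + 240829\right) - 3}{675046} = \left(375947 - 3\right) \frac{1}{675046} = 375944 \cdot \frac{1}{675046} = \frac{187972}{337523}$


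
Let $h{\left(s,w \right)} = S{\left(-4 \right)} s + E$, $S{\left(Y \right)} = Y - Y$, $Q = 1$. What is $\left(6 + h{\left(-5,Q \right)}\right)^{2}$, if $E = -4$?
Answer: $4$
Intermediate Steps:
$S{\left(Y \right)} = 0$
$h{\left(s,w \right)} = -4$ ($h{\left(s,w \right)} = 0 s - 4 = 0 - 4 = -4$)
$\left(6 + h{\left(-5,Q \right)}\right)^{2} = \left(6 - 4\right)^{2} = 2^{2} = 4$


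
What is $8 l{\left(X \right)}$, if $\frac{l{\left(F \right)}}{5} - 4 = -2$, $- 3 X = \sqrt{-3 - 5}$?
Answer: $80$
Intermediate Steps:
$X = - \frac{2 i \sqrt{2}}{3}$ ($X = - \frac{\sqrt{-3 - 5}}{3} = - \frac{\sqrt{-8}}{3} = - \frac{2 i \sqrt{2}}{3} \approx - 0.94281 i$)
$l{\left(F \right)} = 10$ ($l{\left(F \right)} = 20 + 5 \left(-2\right) = 20 - 10 = 10$)
$8 l{\left(X \right)} = 8 \cdot 10 = 80$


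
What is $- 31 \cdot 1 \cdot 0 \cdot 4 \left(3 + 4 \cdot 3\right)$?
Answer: $0$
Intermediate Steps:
$- 31 \cdot 1 \cdot 0 \cdot 4 \left(3 + 4 \cdot 3\right) = - 31 \cdot 0 \cdot 4 \left(3 + 12\right) = \left(-31\right) 0 \cdot 15 = 0 \cdot 15 = 0$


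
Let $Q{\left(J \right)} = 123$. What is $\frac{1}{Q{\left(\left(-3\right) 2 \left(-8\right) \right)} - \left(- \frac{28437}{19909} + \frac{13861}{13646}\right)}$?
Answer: $\frac{271678214}{33528512975} \approx 0.0081029$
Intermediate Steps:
$\frac{1}{Q{\left(\left(-3\right) 2 \left(-8\right) \right)} - \left(- \frac{28437}{19909} + \frac{13861}{13646}\right)} = \frac{1}{123 - \left(- \frac{28437}{19909} + \frac{13861}{13646}\right)} = \frac{1}{123 - - \frac{112092653}{271678214}} = \frac{1}{123 + \left(\frac{28437}{19909} - \frac{13861}{13646}\right)} = \frac{1}{123 + \frac{112092653}{271678214}} = \frac{1}{\frac{33528512975}{271678214}} = \frac{271678214}{33528512975}$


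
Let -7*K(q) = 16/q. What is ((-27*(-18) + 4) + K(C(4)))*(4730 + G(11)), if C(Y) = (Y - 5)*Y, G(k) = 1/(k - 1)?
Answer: 81215817/35 ≈ 2.3205e+6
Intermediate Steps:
G(k) = 1/(-1 + k)
C(Y) = Y*(-5 + Y) (C(Y) = (-5 + Y)*Y = Y*(-5 + Y))
K(q) = -16/(7*q)
((-27*(-18) + 4) + K(C(4)))*(4730 + G(11)) = ((-27*(-18) + 4) - 16*1/(4*(-5 + 4))/7)*(4730 + 1/(-1 + 11)) = ((486 + 4) - 16/(7*(4*(-1))))*(4730 + 1/10) = (490 - 16/7/(-4))*(4730 + ⅒) = (490 - 16/7*(-¼))*(47301/10) = (490 + 4/7)*(47301/10) = (3434/7)*(47301/10) = 81215817/35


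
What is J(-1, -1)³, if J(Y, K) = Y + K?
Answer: -8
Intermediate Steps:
J(Y, K) = K + Y
J(-1, -1)³ = (-1 - 1)³ = (-2)³ = -8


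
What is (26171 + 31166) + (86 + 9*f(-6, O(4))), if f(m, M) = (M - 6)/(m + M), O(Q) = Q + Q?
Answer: 57432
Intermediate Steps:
O(Q) = 2*Q
f(m, M) = (-6 + M)/(M + m)
(26171 + 31166) + (86 + 9*f(-6, O(4))) = (26171 + 31166) + (86 + 9*((-6 + 2*4)/(2*4 - 6))) = 57337 + (86 + 9*((-6 + 8)/(8 - 6))) = 57337 + (86 + 9*(2/2)) = 57337 + (86 + 9*((½)*2)) = 57337 + (86 + 9*1) = 57337 + (86 + 9) = 57337 + 95 = 57432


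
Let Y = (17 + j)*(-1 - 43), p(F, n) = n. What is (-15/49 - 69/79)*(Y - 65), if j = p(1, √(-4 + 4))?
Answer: 3712158/3871 ≈ 958.97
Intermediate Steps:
j = 0 (j = √(-4 + 4) = √0 = 0)
Y = -748 (Y = (17 + 0)*(-1 - 43) = 17*(-44) = -748)
(-15/49 - 69/79)*(Y - 65) = (-15/49 - 69/79)*(-748 - 65) = (-15*1/49 - 69*1/79)*(-813) = (-15/49 - 69/79)*(-813) = -4566/3871*(-813) = 3712158/3871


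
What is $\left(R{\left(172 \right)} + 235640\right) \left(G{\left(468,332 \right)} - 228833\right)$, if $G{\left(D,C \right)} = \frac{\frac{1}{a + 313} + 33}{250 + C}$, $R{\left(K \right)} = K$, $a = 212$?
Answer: $- \frac{2747992138694848}{50925} \approx -5.3962 \cdot 10^{10}$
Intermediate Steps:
$G{\left(D,C \right)} = \frac{17326}{525 \left(250 + C\right)}$ ($G{\left(D,C \right)} = \frac{\frac{1}{212 + 313} + 33}{250 + C} = \frac{\frac{1}{525} + 33}{250 + C} = \frac{17326}{525 \left(250 + C\right)}$)
$\left(R{\left(172 \right)} + 235640\right) \left(G{\left(468,332 \right)} - 228833\right) = \left(172 + 235640\right) \left(\frac{17326}{525 \left(250 + 332\right)} - 228833\right) = 235812 \left(\frac{17326}{525 \cdot 582} - 228833\right) = 235812 \left(\frac{17326}{525} \cdot \frac{1}{582} - 228833\right) = 235812 \left(\frac{8663}{152775} - 228833\right) = 235812 \left(- \frac{34959952912}{152775}\right) = - \frac{2747992138694848}{50925}$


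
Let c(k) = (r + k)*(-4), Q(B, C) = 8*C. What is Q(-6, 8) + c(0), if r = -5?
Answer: 84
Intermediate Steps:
c(k) = 20 - 4*k (c(k) = (-5 + k)*(-4) = 20 - 4*k)
Q(-6, 8) + c(0) = 8*8 + (20 - 4*0) = 64 + (20 + 0) = 64 + 20 = 84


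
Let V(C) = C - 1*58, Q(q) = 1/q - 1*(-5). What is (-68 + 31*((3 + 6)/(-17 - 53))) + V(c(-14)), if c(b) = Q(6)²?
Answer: -130147/1260 ≈ -103.29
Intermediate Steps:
Q(q) = 5 + 1/q (Q(q) = 1/q + 5 = 5 + 1/q)
c(b) = 961/36 (c(b) = (5 + 1/6)² = (5 + ⅙)² = (31/6)² = 961/36)
V(C) = -58 + C (V(C) = C - 58 = -58 + C)
(-68 + 31*((3 + 6)/(-17 - 53))) + V(c(-14)) = (-68 + 31*((3 + 6)/(-17 - 53))) + (-58 + 961/36) = (-68 + 31*(9/(-70))) - 1127/36 = (-68 + 31*(9*(-1/70))) - 1127/36 = (-68 + 31*(-9/70)) - 1127/36 = (-68 - 279/70) - 1127/36 = -5039/70 - 1127/36 = -130147/1260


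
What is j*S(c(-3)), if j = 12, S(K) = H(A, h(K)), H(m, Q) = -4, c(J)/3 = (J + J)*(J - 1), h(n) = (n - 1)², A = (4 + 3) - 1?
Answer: -48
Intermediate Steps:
A = 6 (A = 7 - 1 = 6)
h(n) = (-1 + n)²
c(J) = 6*J*(-1 + J) (c(J) = 3*((J + J)*(J - 1)) = 3*((2*J)*(-1 + J)) = 3*(2*J*(-1 + J)) = 6*J*(-1 + J))
S(K) = -4
j*S(c(-3)) = 12*(-4) = -48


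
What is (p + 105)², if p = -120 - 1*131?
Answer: 21316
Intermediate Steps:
p = -251 (p = -120 - 131 = -251)
(p + 105)² = (-251 + 105)² = (-146)² = 21316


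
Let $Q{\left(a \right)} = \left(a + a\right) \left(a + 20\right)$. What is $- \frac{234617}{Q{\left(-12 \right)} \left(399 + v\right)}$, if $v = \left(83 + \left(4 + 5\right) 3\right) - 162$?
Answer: $\frac{234617}{66624} \approx 3.5215$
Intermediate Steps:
$Q{\left(a \right)} = 2 a \left(20 + a\right)$
$v = -52$ ($v = \left(83 + 9 \cdot 3\right) - 162 = \left(83 + 27\right) - 162 = 110 - 162 = -52$)
$- \frac{234617}{Q{\left(-12 \right)} \left(399 + v\right)} = - \frac{234617}{2 \left(-12\right) \left(20 - 12\right) \left(399 - 52\right)} = - \frac{234617}{2 \left(-12\right) 8 \cdot 347} = - \frac{234617}{\left(-192\right) 347} = - \frac{234617}{-66624} = \left(-234617\right) \left(- \frac{1}{66624}\right) = \frac{234617}{66624}$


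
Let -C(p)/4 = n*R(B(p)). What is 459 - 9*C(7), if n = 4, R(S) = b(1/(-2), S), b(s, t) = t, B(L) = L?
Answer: 1467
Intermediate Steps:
R(S) = S
C(p) = -16*p
459 - 9*C(7) = 459 - (-144)*7 = 459 - 9*(-112) = 459 + 1008 = 1467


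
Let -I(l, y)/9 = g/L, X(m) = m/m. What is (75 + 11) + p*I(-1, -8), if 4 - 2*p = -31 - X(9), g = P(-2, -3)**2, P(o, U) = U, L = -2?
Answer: 815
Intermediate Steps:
X(m) = 1
g = 9 (g = (-3)**2 = 9)
p = 18 (p = 2 - (-31 - 1*1)/2 = 2 - (-31 - 1)/2 = 2 - 1/2*(-32) = 2 + 16 = 18)
I(l, y) = 81/2 (I(l, y) = -81/(-2) = -81*(-1)/2 = -9*(-9/2) = 81/2)
(75 + 11) + p*I(-1, -8) = (75 + 11) + 18*(81/2) = 86 + 729 = 815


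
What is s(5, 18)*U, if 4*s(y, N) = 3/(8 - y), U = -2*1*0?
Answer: 0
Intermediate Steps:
U = 0 (U = -2*0 = 0)
s(y, N) = 3/(4*(8 - y)) (s(y, N) = (3/(8 - y))/4 = 3/(4*(8 - y)))
s(5, 18)*U = -3/(-32 + 4*5)*0 = -3/(-32 + 20)*0 = -3/(-12)*0 = -3*(-1/12)*0 = (¼)*0 = 0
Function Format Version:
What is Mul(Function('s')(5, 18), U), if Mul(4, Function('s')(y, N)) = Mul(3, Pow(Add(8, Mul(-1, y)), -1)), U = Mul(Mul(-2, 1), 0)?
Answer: 0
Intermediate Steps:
U = 0 (U = Mul(-2, 0) = 0)
Function('s')(y, N) = Mul(Rational(3, 4), Pow(Add(8, Mul(-1, y)), -1)) (Function('s')(y, N) = Mul(Rational(1, 4), Mul(3, Pow(Add(8, Mul(-1, y)), -1))) = Mul(Rational(3, 4), Pow(Add(8, Mul(-1, y)), -1)))
Mul(Function('s')(5, 18), U) = Mul(Mul(-3, Pow(Add(-32, Mul(4, 5)), -1)), 0) = Mul(Mul(-3, Pow(Add(-32, 20), -1)), 0) = Mul(Mul(-3, Pow(-12, -1)), 0) = Mul(Mul(-3, Rational(-1, 12)), 0) = Mul(Rational(1, 4), 0) = 0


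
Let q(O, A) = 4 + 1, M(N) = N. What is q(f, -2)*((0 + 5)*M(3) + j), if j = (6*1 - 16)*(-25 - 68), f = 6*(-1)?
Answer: 4725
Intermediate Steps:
f = -6
q(O, A) = 5
j = 930 (j = (6 - 16)*(-93) = -10*(-93) = 930)
q(f, -2)*((0 + 5)*M(3) + j) = 5*((0 + 5)*3 + 930) = 5*(5*3 + 930) = 5*(15 + 930) = 5*945 = 4725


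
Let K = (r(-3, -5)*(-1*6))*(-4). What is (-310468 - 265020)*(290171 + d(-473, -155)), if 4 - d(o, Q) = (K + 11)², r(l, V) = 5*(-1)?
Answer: -160154857472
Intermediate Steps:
r(l, V) = -5
K = -120 (K = -(-5)*6*(-4) = -5*(-6)*(-4) = 30*(-4) = -120)
d(o, Q) = -11877 (d(o, Q) = 4 - (-120 + 11)² = 4 - 1*(-109)² = 4 - 1*11881 = 4 - 11881 = -11877)
(-310468 - 265020)*(290171 + d(-473, -155)) = (-310468 - 265020)*(290171 - 11877) = -575488*278294 = -160154857472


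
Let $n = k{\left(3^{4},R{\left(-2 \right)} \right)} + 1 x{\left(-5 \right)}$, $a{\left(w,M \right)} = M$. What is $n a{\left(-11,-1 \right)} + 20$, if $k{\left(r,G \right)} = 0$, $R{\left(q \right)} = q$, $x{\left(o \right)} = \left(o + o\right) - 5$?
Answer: $35$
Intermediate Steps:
$x{\left(o \right)} = -5 + 2 o$ ($x{\left(o \right)} = 2 o - 5 = -5 + 2 o$)
$n = -15$ ($n = 0 + 1 \left(-5 + 2 \left(-5\right)\right) = 0 + 1 \left(-5 - 10\right) = 0 + 1 \left(-15\right) = 0 - 15 = -15$)
$n a{\left(-11,-1 \right)} + 20 = \left(-15\right) \left(-1\right) + 20 = 15 + 20 = 35$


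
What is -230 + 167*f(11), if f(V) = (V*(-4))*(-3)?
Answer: 21814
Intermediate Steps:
f(V) = 12*V (f(V) = -4*V*(-3) = 12*V)
-230 + 167*f(11) = -230 + 167*(12*11) = -230 + 167*132 = -230 + 22044 = 21814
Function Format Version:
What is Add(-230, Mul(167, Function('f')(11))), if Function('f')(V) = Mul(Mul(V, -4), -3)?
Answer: 21814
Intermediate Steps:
Function('f')(V) = Mul(12, V) (Function('f')(V) = Mul(Mul(-4, V), -3) = Mul(12, V))
Add(-230, Mul(167, Function('f')(11))) = Add(-230, Mul(167, Mul(12, 11))) = Add(-230, Mul(167, 132)) = Add(-230, 22044) = 21814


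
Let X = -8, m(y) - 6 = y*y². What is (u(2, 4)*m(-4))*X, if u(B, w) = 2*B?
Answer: 1856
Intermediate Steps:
m(y) = 6 + y³ (m(y) = 6 + y*y² = 6 + y³)
(u(2, 4)*m(-4))*X = ((2*2)*(6 + (-4)³))*(-8) = (4*(6 - 64))*(-8) = (4*(-58))*(-8) = -232*(-8) = 1856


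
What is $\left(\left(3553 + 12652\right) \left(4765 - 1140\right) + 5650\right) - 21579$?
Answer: $58727196$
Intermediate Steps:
$\left(\left(3553 + 12652\right) \left(4765 - 1140\right) + 5650\right) - 21579 = \left(16205 \cdot 3625 + 5650\right) - 21579 = \left(58743125 + 5650\right) - 21579 = 58748775 - 21579 = 58727196$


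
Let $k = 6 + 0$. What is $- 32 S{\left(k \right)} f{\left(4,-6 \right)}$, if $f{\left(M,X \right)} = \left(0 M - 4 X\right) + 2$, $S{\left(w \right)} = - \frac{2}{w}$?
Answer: $\frac{832}{3} \approx 277.33$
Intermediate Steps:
$k = 6$
$f{\left(M,X \right)} = 2 - 4 X$ ($f{\left(M,X \right)} = \left(0 - 4 X\right) + 2 = - 4 X + 2 = 2 - 4 X$)
$- 32 S{\left(k \right)} f{\left(4,-6 \right)} = - 32 \left(- \frac{2}{6}\right) \left(2 - -24\right) = - 32 \left(\left(-2\right) \frac{1}{6}\right) \left(2 + 24\right) = \left(-32\right) \left(- \frac{1}{3}\right) 26 = \frac{32}{3} \cdot 26 = \frac{832}{3}$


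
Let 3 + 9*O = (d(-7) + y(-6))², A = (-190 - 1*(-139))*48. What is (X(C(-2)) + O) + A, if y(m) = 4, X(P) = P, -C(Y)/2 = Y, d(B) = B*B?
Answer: -19190/9 ≈ -2132.2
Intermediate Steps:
d(B) = B²
C(Y) = -2*Y
A = -2448 (A = (-190 + 139)*48 = -51*48 = -2448)
O = 2806/9 (O = -⅓ + ((-7)² + 4)²/9 = -⅓ + (49 + 4)²/9 = -⅓ + (⅑)*53² = -⅓ + (⅑)*2809 = -⅓ + 2809/9 = 2806/9 ≈ 311.78)
(X(C(-2)) + O) + A = (-2*(-2) + 2806/9) - 2448 = (4 + 2806/9) - 2448 = 2842/9 - 2448 = -19190/9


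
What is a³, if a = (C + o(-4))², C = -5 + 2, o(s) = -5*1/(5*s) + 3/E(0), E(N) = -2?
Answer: 24137569/4096 ≈ 5893.0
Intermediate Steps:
o(s) = -3/2 - 1/s (o(s) = -5*1/(5*s) + 3/(-2) = -1/s + 3*(-½) = -1/s - 3/2 = -3/2 - 1/s)
C = -3
a = 289/16 (a = (-3 + (-3/2 - 1/(-4)))² = (-3 + (-3/2 - 1*(-¼)))² = (-3 + (-3/2 + ¼))² = (-3 - 5/4)² = (-17/4)² = 289/16 ≈ 18.063)
a³ = (289/16)³ = 24137569/4096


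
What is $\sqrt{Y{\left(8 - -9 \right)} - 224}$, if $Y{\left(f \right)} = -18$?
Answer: $11 i \sqrt{2} \approx 15.556 i$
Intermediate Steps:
$\sqrt{Y{\left(8 - -9 \right)} - 224} = \sqrt{-18 - 224} = \sqrt{-242} = 11 i \sqrt{2}$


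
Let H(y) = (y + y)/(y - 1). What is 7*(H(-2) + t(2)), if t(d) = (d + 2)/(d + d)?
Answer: 49/3 ≈ 16.333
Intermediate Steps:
t(d) = (2 + d)/(2*d) (t(d) = (2 + d)/((2*d)) = (2 + d)*(1/(2*d)) = (2 + d)/(2*d))
H(y) = 2*y/(-1 + y) (H(y) = (2*y)/(-1 + y) = 2*y/(-1 + y))
7*(H(-2) + t(2)) = 7*(2*(-2)/(-1 - 2) + (1/2)*(2 + 2)/2) = 7*(2*(-2)/(-3) + (1/2)*(1/2)*4) = 7*(2*(-2)*(-1/3) + 1) = 7*(4/3 + 1) = 7*(7/3) = 49/3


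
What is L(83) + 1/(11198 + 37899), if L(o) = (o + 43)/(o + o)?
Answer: 3093194/4075051 ≈ 0.75906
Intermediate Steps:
L(o) = (43 + o)/(2*o) (L(o) = (43 + o)/((2*o)) = (43 + o)*(1/(2*o)) = (43 + o)/(2*o))
L(83) + 1/(11198 + 37899) = (1/2)*(43 + 83)/83 + 1/(11198 + 37899) = (1/2)*(1/83)*126 + 1/49097 = 63/83 + 1/49097 = 3093194/4075051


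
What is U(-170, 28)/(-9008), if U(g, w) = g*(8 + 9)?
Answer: 1445/4504 ≈ 0.32083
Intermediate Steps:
U(g, w) = 17*g (U(g, w) = g*17 = 17*g)
U(-170, 28)/(-9008) = (17*(-170))/(-9008) = -2890*(-1/9008) = 1445/4504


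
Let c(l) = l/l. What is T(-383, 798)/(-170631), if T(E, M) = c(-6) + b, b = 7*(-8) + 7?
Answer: 16/56877 ≈ 0.00028131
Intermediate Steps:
c(l) = 1
b = -49 (b = -56 + 7 = -49)
T(E, M) = -48 (T(E, M) = 1 - 49 = -48)
T(-383, 798)/(-170631) = -48/(-170631) = -48*(-1/170631) = 16/56877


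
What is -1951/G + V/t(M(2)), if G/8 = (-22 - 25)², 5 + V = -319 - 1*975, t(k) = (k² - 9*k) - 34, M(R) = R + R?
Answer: 3808429/159048 ≈ 23.945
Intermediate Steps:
M(R) = 2*R
t(k) = -34 + k² - 9*k
V = -1299 (V = -5 + (-319 - 1*975) = -5 + (-319 - 975) = -5 - 1294 = -1299)
G = 17672 (G = 8*(-22 - 25)² = 8*(-47)² = 8*2209 = 17672)
-1951/G + V/t(M(2)) = -1951/17672 - 1299/(-34 + (2*2)² - 18*2) = -1951*1/17672 - 1299/(-34 + 4² - 9*4) = -1951/17672 - 1299/(-34 + 16 - 36) = -1951/17672 - 1299/(-54) = -1951/17672 - 1299*(-1/54) = -1951/17672 + 433/18 = 3808429/159048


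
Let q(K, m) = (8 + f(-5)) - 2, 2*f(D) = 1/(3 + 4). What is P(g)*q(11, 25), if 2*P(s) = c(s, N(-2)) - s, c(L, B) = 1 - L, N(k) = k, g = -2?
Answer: 425/28 ≈ 15.179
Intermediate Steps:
f(D) = 1/14 (f(D) = 1/(2*(3 + 4)) = (½)/7 = (½)*(⅐) = 1/14)
q(K, m) = 85/14 (q(K, m) = (8 + 1/14) - 2 = 113/14 - 2 = 85/14)
P(s) = ½ - s (P(s) = ((1 - s) - s)/2 = (1 - 2*s)/2 = ½ - s)
P(g)*q(11, 25) = (½ - 1*(-2))*(85/14) = (½ + 2)*(85/14) = (5/2)*(85/14) = 425/28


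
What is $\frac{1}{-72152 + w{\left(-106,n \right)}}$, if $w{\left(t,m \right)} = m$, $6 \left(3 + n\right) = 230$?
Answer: $- \frac{3}{216350} \approx -1.3866 \cdot 10^{-5}$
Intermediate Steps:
$n = \frac{106}{3}$ ($n = -3 + \frac{1}{6} \cdot 230 = -3 + \frac{115}{3} = \frac{106}{3} \approx 35.333$)
$\frac{1}{-72152 + w{\left(-106,n \right)}} = \frac{1}{-72152 + \frac{106}{3}} = \frac{1}{- \frac{216350}{3}} = - \frac{3}{216350}$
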